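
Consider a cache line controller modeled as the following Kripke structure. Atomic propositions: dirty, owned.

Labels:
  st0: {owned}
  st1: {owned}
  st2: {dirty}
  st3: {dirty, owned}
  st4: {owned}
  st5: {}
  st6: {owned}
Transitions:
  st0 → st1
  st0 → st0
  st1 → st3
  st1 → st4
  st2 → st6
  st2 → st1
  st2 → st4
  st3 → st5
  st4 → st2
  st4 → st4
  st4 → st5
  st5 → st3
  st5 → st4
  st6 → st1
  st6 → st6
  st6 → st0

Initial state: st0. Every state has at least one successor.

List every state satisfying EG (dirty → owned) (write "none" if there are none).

States satisfying dirty → owned: {st0, st1, st3, st4, st5, st6}.
States satisfying EG (dirty → owned): {st0, st1, st3, st4, st5, st6}.

{st0, st1, st3, st4, st5, st6}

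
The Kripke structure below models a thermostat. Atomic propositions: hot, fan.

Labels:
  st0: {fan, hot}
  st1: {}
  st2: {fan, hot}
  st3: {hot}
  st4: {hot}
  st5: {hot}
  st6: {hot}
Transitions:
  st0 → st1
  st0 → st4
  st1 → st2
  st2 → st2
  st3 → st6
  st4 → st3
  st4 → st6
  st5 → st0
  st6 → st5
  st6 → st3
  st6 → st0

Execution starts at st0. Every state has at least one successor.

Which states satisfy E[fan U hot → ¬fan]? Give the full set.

States satisfying fan: {st0, st2}.
States satisfying hot → ¬fan: {st1, st3, st4, st5, st6}.
States satisfying E[fan U hot → ¬fan]: {st0, st1, st3, st4, st5, st6}.

{st0, st1, st3, st4, st5, st6}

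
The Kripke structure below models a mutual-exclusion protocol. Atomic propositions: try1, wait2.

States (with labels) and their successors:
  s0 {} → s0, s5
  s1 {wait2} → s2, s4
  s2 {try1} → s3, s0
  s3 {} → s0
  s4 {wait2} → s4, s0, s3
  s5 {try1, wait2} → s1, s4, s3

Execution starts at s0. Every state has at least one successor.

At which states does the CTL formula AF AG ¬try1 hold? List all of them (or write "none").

none

States satisfying AG ¬try1: ∅.
States satisfying AF AG ¬try1: ∅.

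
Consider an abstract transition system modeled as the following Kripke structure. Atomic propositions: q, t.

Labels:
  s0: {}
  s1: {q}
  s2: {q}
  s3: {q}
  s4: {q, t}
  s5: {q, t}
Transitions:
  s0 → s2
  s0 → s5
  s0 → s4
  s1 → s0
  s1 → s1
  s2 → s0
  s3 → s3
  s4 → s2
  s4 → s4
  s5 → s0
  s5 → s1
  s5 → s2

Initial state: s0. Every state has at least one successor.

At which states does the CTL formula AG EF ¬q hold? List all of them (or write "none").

{s0, s1, s2, s4, s5}

States satisfying EF ¬q: {s0, s1, s2, s4, s5}.
States satisfying AG EF ¬q: {s0, s1, s2, s4, s5}.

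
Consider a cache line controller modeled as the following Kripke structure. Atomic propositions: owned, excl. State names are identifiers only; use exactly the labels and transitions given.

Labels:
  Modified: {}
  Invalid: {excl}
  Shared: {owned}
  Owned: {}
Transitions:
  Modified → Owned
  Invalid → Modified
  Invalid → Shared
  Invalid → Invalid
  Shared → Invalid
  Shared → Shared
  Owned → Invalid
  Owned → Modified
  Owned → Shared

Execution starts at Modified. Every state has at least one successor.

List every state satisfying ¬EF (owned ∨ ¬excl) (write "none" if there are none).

States satisfying owned ∨ ¬excl: {Modified, Shared, Owned}.
States satisfying EF (owned ∨ ¬excl): {Modified, Invalid, Shared, Owned}.
States satisfying ¬EF (owned ∨ ¬excl): ∅.

none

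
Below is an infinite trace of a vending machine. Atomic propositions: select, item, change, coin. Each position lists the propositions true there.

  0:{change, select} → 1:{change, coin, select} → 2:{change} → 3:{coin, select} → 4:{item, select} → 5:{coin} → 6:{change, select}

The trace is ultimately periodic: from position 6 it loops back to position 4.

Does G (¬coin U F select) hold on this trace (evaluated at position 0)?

Yes

¬coin U F select holds at every position 0..6, and those are all positions ever visited, so G (¬coin U F select) holds.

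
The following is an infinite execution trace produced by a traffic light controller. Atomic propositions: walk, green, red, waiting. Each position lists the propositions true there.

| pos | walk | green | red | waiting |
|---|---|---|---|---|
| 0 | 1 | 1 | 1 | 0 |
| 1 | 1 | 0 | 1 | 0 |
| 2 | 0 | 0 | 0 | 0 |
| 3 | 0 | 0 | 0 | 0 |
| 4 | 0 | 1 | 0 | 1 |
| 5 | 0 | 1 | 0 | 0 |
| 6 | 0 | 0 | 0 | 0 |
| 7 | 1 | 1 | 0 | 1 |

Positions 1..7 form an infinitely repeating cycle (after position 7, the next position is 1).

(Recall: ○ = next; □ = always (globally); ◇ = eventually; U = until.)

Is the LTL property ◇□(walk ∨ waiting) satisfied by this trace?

Does not hold

□(walk ∨ waiting) is false at every position 0..7, so it never becomes true and ◇□(walk ∨ waiting) fails.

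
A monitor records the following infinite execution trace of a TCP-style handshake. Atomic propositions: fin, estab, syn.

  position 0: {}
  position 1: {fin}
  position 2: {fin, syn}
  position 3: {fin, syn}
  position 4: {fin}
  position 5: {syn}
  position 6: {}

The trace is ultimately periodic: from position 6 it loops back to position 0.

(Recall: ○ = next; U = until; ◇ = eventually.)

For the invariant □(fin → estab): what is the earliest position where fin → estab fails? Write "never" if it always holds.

1

Check fin → estab at each position in order: 0 ✓.
At position 1 the labels are {fin}, so fin → estab is false there. This is the first violation.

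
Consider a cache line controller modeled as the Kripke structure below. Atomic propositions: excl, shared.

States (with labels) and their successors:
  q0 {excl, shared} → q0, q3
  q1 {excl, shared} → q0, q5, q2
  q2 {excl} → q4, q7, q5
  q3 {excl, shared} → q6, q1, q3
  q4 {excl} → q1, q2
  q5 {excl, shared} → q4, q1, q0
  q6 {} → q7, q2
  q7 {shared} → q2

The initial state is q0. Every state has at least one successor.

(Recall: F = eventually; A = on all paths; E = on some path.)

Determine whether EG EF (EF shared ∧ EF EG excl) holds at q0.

Holds

States satisfying EF (EF shared ∧ EF EG excl): {q0, q1, q2, q3, q4, q5, q6, q7}.
States satisfying EG EF (EF shared ∧ EF EG excl): {q0, q1, q2, q3, q4, q5, q6, q7}.
q0 ∈ Sat(EG EF (EF shared ∧ EF EG excl)).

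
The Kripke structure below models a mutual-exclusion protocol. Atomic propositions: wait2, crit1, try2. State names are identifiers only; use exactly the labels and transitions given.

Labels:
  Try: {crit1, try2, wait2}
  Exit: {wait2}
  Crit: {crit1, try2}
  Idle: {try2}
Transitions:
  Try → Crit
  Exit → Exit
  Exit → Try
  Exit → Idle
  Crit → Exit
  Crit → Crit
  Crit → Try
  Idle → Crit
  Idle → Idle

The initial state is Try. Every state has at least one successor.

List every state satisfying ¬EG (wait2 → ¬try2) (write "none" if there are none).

{Try}

States satisfying wait2 → ¬try2: {Exit, Crit, Idle}.
States satisfying EG (wait2 → ¬try2): {Exit, Crit, Idle}.
States satisfying ¬EG (wait2 → ¬try2): {Try}.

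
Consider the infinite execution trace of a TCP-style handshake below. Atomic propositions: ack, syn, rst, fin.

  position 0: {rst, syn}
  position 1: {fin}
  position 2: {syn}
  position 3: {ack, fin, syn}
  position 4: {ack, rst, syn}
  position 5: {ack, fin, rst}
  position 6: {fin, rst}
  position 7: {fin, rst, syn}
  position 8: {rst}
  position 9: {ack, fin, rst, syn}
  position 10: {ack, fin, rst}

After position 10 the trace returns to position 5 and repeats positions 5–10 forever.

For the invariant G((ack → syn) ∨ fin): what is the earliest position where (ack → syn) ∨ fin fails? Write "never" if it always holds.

(ack → syn) ∨ fin holds at every position 0..10, and those are all the positions the trace ever visits, so the invariant G((ack → syn) ∨ fin) is never violated.

never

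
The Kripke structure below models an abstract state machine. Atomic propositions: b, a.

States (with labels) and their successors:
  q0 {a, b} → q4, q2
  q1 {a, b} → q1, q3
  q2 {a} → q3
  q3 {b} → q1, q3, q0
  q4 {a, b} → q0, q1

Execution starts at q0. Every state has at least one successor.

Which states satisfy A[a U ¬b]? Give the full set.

States satisfying a: {q0, q1, q2, q4}.
States satisfying ¬b: {q2}.
States satisfying A[a U ¬b]: {q2}.

{q2}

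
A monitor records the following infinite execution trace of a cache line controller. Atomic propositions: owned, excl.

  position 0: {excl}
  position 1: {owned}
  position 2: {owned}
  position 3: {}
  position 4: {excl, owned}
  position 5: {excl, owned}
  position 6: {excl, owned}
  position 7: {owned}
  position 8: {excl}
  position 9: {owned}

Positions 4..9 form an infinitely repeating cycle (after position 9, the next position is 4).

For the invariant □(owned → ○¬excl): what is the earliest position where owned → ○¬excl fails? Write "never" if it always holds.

4

Check owned → ○¬excl at each position in order: 0 ✓, 1 ✓, 2 ✓, 3 ✓.
At position 4 the labels are {excl, owned} and the next position 5 has {excl, owned}, so owned → ○¬excl is false there. This is the first violation.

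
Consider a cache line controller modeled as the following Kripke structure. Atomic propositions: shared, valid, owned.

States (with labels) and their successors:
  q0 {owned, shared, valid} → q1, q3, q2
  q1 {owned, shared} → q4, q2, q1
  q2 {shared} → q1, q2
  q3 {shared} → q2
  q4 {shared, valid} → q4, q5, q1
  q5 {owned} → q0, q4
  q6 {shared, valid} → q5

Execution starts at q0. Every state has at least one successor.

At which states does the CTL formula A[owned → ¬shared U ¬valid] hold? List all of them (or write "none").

States satisfying owned → ¬shared: {q2, q3, q4, q5, q6}.
States satisfying ¬valid: {q1, q2, q3, q5}.
States satisfying A[owned → ¬shared U ¬valid]: {q1, q2, q3, q5, q6}.

{q1, q2, q3, q5, q6}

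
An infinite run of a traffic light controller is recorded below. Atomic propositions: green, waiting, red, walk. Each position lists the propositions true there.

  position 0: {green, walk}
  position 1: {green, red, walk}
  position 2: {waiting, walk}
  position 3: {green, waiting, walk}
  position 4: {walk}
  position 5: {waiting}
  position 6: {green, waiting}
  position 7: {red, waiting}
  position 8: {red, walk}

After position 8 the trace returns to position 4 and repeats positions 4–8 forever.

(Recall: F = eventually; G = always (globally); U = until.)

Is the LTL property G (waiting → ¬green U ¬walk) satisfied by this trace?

Violated

waiting → ¬green U ¬walk must hold at every position from 0 onward. It fails at position 2, so G (waiting → ¬green U ¬walk) is false.
Positions where waiting holds: 2, 3, 5, 6, 7.
Check ¬green U ¬walk at each: 2→fails, 3→fails, 5→ok, 6→ok, 7→ok.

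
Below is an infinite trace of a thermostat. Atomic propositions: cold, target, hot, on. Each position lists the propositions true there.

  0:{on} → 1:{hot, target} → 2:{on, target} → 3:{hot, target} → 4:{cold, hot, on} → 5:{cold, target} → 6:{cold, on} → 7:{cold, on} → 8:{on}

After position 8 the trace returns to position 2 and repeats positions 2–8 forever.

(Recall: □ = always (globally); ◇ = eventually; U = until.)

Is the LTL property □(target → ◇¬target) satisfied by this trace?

target → ◇¬target holds at every position 0..8, and those are all positions ever visited, so □(target → ◇¬target) holds.
Positions where target holds: 1, 2, 3, 5.
Check ◇¬target at each: 1→ok, 2→ok, 3→ok, 5→ok.

Yes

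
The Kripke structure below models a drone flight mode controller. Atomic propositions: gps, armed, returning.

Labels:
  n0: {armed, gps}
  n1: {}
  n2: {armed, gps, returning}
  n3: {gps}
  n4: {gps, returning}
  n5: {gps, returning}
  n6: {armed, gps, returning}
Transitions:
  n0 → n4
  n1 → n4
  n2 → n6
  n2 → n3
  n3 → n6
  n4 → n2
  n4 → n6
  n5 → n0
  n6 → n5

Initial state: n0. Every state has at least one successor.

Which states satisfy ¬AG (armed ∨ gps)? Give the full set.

{n1}

States satisfying armed ∨ gps: {n0, n2, n3, n4, n5, n6}.
States satisfying AG (armed ∨ gps): {n0, n2, n3, n4, n5, n6}.
States satisfying ¬AG (armed ∨ gps): {n1}.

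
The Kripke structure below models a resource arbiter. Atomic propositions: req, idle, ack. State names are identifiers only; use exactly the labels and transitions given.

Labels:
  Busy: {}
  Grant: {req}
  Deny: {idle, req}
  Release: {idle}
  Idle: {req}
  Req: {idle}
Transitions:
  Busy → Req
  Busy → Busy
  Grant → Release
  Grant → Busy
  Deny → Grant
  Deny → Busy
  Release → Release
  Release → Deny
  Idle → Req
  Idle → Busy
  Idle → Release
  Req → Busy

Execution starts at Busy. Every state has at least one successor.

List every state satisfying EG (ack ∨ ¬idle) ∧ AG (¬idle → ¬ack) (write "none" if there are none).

States satisfying ack ∨ ¬idle: {Busy, Grant, Idle}.
States satisfying EG (ack ∨ ¬idle): {Busy, Grant, Idle}.
States satisfying ¬idle → ¬ack: {Busy, Grant, Deny, Release, Idle, Req}.
States satisfying AG (¬idle → ¬ack): {Busy, Grant, Deny, Release, Idle, Req}.
States satisfying EG (ack ∨ ¬idle) ∧ AG (¬idle → ¬ack): {Busy, Grant, Idle}.

{Busy, Grant, Idle}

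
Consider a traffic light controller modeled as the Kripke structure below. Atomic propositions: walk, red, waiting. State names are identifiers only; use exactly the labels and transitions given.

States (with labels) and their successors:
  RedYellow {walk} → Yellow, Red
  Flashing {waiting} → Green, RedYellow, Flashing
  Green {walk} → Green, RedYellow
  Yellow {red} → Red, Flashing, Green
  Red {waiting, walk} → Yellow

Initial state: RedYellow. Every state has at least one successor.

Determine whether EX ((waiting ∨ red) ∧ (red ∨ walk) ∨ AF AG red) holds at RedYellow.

Yes

States satisfying (waiting ∨ red) ∧ (red ∨ walk) ∨ AF AG red: {Yellow, Red}.
States satisfying EX ((waiting ∨ red) ∧ (red ∨ walk) ∨ AF AG red): {RedYellow, Yellow, Red}.
RedYellow ∈ Sat(EX ((waiting ∨ red) ∧ (red ∨ walk) ∨ AF AG red)).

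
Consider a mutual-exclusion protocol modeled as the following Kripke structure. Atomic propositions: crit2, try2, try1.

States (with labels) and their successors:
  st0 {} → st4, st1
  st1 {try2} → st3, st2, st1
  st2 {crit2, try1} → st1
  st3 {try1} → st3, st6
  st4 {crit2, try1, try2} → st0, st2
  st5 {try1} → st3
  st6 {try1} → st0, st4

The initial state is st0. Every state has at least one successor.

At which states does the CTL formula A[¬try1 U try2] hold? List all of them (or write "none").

{st0, st1, st4}

States satisfying ¬try1: {st0, st1}.
States satisfying try2: {st1, st4}.
States satisfying A[¬try1 U try2]: {st0, st1, st4}.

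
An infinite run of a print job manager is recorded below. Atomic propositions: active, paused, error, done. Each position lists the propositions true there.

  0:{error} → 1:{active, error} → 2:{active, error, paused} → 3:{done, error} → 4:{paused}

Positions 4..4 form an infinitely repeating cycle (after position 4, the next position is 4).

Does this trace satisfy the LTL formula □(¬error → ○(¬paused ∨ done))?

¬error → ○(¬paused ∨ done) must hold at every position from 0 onward. It fails at position 4, so □(¬error → ○(¬paused ∨ done)) is false.
Positions where ¬error holds: 4.
Check ○(¬paused ∨ done) at each: 4→fails.

Violated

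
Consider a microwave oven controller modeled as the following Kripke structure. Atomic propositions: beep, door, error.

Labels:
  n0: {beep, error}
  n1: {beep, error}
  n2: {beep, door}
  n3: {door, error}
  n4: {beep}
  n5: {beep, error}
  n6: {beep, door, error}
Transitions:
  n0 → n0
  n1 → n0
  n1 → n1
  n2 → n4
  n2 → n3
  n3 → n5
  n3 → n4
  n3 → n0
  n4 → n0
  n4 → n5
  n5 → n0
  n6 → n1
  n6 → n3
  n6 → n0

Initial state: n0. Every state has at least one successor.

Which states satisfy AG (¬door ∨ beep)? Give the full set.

States satisfying ¬door ∨ beep: {n0, n1, n2, n4, n5, n6}.
States satisfying AG (¬door ∨ beep): {n0, n1, n4, n5}.

{n0, n1, n4, n5}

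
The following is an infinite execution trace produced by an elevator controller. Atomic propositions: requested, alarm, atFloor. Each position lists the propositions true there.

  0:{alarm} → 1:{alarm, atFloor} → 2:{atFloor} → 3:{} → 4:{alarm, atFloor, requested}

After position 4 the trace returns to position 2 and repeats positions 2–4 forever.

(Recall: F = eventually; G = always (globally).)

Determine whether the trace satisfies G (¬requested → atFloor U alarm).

Does not hold

¬requested → atFloor U alarm must hold at every position from 0 onward. It fails at position 2, so G (¬requested → atFloor U alarm) is false.
Positions where ¬requested holds: 0, 1, 2, 3.
Check atFloor U alarm at each: 0→ok, 1→ok, 2→fails, 3→fails.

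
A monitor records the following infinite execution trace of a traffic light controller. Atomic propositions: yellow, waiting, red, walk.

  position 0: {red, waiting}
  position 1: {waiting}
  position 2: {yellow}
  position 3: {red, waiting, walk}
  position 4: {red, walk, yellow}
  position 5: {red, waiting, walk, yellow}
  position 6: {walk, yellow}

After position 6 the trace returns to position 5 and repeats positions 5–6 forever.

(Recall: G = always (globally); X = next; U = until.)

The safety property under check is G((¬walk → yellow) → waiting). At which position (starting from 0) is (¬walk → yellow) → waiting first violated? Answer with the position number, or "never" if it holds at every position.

2

Check (¬walk → yellow) → waiting at each position in order: 0 ✓, 1 ✓.
At position 2 the labels are {yellow}, so (¬walk → yellow) → waiting is false there. This is the first violation.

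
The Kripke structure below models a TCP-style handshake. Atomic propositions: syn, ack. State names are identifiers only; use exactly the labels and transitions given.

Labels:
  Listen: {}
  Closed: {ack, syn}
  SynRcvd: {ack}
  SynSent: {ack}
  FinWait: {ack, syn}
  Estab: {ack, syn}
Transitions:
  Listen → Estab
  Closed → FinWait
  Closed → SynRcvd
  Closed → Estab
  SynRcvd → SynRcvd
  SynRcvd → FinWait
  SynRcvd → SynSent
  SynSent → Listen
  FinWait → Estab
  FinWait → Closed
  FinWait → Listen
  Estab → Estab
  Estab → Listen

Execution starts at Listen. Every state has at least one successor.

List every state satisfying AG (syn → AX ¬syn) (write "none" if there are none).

none

States satisfying syn → AX ¬syn: {Listen, SynRcvd, SynSent}.
States satisfying AG (syn → AX ¬syn): ∅.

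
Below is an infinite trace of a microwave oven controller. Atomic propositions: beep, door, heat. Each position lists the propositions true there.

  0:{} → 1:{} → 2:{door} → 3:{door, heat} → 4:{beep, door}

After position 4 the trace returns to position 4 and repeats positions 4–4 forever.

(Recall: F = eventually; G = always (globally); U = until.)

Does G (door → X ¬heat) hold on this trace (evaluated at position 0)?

Does not hold

door → X ¬heat must hold at every position from 0 onward. It fails at position 2, so G (door → X ¬heat) is false.
Positions where door holds: 2, 3, 4.
Check X ¬heat at each: 2→fails, 3→ok, 4→ok.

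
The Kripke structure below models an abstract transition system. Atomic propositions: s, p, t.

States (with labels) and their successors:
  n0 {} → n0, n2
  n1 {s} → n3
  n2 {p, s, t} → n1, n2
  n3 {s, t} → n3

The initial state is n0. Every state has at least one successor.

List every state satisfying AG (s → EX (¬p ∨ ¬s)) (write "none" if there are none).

States satisfying s → EX (¬p ∨ ¬s): {n0, n1, n2, n3}.
States satisfying AG (s → EX (¬p ∨ ¬s)): {n0, n1, n2, n3}.

{n0, n1, n2, n3}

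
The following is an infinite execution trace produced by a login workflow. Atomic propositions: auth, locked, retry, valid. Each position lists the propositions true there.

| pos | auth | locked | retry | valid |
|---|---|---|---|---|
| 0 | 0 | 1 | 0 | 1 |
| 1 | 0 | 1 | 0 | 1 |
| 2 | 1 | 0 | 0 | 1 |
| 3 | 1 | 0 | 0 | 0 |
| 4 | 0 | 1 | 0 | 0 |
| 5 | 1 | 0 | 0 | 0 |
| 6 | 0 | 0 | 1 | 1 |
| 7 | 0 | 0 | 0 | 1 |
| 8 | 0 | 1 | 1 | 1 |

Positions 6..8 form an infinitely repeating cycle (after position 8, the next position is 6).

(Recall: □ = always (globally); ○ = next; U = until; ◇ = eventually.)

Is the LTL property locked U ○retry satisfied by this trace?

Walking from position 0: at position 2, ○retry has not yet held and locked fails, so locked U ○retry is false.

Does not hold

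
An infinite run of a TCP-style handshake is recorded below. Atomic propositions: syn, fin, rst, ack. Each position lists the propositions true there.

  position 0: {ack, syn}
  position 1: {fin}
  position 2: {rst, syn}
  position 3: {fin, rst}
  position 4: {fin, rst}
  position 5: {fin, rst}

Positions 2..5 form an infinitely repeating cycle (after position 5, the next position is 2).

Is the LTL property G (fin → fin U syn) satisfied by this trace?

fin → fin U syn holds at every position 0..5, and those are all positions ever visited, so G (fin → fin U syn) holds.
Positions where fin holds: 1, 3, 4, 5.
Check fin U syn at each: 1→ok, 3→ok, 4→ok, 5→ok.

Satisfied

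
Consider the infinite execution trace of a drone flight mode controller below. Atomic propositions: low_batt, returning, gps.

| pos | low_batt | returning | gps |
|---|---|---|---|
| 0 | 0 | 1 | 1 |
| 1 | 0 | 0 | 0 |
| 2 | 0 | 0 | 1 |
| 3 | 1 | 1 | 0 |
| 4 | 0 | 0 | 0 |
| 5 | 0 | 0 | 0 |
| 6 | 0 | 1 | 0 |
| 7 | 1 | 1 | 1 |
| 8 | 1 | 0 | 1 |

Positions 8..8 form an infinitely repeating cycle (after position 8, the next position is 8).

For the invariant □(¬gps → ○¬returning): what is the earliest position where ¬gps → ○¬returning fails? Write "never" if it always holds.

5

Check ¬gps → ○¬returning at each position in order: 0 ✓, 1 ✓, 2 ✓, 3 ✓, 4 ✓.
At position 5 the labels are {} and the next position 6 has {returning}, so ¬gps → ○¬returning is false there. This is the first violation.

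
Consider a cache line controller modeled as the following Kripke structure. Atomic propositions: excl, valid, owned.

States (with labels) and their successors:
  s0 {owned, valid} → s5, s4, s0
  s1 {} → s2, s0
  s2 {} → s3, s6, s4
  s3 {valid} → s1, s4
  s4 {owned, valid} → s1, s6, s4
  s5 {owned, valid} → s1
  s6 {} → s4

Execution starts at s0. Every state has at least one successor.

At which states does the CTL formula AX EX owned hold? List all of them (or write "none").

States satisfying EX owned: {s0, s1, s2, s3, s4, s6}.
States satisfying AX EX owned: {s1, s2, s3, s4, s5, s6}.

{s1, s2, s3, s4, s5, s6}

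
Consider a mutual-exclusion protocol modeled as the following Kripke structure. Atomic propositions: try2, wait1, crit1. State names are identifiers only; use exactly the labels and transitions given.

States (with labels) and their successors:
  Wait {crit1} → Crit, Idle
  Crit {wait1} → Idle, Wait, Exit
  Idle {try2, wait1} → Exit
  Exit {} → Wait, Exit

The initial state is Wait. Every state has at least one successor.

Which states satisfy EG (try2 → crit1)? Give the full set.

States satisfying try2 → crit1: {Wait, Crit, Exit}.
States satisfying EG (try2 → crit1): {Wait, Crit, Exit}.

{Wait, Crit, Exit}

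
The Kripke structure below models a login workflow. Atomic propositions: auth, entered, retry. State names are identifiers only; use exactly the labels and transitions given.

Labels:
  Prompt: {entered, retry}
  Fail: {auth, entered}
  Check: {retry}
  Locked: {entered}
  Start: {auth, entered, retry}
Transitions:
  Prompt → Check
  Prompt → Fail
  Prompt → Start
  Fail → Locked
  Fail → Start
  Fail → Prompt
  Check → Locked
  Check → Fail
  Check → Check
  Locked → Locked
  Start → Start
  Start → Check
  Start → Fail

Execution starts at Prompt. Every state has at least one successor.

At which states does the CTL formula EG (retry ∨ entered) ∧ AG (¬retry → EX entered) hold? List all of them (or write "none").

States satisfying retry ∨ entered: {Prompt, Fail, Check, Locked, Start}.
States satisfying EG (retry ∨ entered): {Prompt, Fail, Check, Locked, Start}.
States satisfying ¬retry → EX entered: {Prompt, Fail, Check, Locked, Start}.
States satisfying AG (¬retry → EX entered): {Prompt, Fail, Check, Locked, Start}.
States satisfying EG (retry ∨ entered) ∧ AG (¬retry → EX entered): {Prompt, Fail, Check, Locked, Start}.

{Prompt, Fail, Check, Locked, Start}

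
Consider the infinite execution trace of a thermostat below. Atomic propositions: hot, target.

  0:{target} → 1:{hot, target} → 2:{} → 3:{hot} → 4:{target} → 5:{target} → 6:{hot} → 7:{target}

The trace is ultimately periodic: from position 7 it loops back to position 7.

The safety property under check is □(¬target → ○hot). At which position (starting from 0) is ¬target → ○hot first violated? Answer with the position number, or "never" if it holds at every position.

3

Check ¬target → ○hot at each position in order: 0 ✓, 1 ✓, 2 ✓.
At position 3 the labels are {hot} and the next position 4 has {target}, so ¬target → ○hot is false there. This is the first violation.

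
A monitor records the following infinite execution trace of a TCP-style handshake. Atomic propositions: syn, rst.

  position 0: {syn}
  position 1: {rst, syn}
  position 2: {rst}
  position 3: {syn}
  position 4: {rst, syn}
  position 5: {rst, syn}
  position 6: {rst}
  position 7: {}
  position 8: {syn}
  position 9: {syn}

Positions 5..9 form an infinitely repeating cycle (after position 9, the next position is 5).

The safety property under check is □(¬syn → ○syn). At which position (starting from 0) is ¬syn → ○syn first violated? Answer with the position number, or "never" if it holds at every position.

Check ¬syn → ○syn at each position in order: 0 ✓, 1 ✓, 2 ✓, 3 ✓, 4 ✓, 5 ✓.
At position 6 the labels are {rst} and the next position 7 has {}, so ¬syn → ○syn is false there. This is the first violation.

6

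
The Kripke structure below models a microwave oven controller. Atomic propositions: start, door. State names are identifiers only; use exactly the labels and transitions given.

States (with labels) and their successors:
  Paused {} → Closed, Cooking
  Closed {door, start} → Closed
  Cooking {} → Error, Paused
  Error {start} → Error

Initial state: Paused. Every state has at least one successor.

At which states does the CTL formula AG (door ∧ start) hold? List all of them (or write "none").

States satisfying door ∧ start: {Closed}.
States satisfying AG (door ∧ start): {Closed}.

{Closed}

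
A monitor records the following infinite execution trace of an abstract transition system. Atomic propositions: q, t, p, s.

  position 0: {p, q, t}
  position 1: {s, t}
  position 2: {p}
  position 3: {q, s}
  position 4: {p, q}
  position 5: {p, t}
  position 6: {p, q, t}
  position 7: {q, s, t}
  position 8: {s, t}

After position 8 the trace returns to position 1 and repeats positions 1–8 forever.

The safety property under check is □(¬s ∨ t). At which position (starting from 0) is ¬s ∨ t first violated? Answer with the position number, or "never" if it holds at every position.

Check ¬s ∨ t at each position in order: 0 ✓, 1 ✓, 2 ✓.
At position 3 the labels are {q, s}, so ¬s ∨ t is false there. This is the first violation.

3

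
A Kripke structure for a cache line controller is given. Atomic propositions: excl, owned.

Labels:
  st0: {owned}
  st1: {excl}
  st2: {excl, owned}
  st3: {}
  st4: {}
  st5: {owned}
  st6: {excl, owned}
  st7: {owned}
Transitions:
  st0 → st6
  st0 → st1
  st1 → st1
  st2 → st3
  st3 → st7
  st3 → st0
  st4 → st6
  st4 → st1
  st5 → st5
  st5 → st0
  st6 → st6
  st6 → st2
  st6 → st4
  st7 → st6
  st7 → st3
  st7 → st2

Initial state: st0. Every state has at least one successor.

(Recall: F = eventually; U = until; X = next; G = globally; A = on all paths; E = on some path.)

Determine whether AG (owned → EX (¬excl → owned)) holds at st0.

States satisfying owned → EX (¬excl → owned): {st0, st1, st3, st4, st5, st6, st7}.
States satisfying AG (owned → EX (¬excl → owned)): {st1}.
st2 is reachable from st0 and violates owned → EX (¬excl → owned), so AG fails at st0.
st0 ∉ Sat(AG (owned → EX (¬excl → owned))).

No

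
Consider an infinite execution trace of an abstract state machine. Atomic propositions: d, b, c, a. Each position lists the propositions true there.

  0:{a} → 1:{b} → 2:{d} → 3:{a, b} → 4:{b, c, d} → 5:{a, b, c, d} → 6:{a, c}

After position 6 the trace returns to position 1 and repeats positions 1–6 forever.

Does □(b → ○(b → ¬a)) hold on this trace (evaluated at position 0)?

Violated

b → ○(b → ¬a) must hold at every position from 0 onward. It fails at position 4, so □(b → ○(b → ¬a)) is false.
Positions where b holds: 1, 3, 4, 5.
Check ○(b → ¬a) at each: 1→ok, 3→ok, 4→fails, 5→ok.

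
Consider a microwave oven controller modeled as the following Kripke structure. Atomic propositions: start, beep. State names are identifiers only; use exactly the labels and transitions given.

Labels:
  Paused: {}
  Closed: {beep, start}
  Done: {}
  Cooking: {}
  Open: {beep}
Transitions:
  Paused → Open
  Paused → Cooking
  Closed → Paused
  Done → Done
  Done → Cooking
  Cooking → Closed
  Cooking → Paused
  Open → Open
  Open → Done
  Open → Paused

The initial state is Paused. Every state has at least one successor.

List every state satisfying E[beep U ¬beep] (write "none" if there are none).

{Paused, Closed, Done, Cooking, Open}

States satisfying beep: {Closed, Open}.
States satisfying ¬beep: {Paused, Done, Cooking}.
States satisfying E[beep U ¬beep]: {Paused, Closed, Done, Cooking, Open}.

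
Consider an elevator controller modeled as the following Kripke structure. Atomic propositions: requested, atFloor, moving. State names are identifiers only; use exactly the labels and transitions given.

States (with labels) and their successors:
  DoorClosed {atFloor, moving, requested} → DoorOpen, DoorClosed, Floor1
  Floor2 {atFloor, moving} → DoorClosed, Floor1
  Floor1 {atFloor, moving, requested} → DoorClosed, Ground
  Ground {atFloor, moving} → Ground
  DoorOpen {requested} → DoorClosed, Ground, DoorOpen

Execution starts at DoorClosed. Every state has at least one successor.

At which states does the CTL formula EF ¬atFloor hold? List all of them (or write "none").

{DoorClosed, Floor2, Floor1, DoorOpen}

States satisfying ¬atFloor: {DoorOpen}.
States satisfying EF ¬atFloor: {DoorClosed, Floor2, Floor1, DoorOpen}.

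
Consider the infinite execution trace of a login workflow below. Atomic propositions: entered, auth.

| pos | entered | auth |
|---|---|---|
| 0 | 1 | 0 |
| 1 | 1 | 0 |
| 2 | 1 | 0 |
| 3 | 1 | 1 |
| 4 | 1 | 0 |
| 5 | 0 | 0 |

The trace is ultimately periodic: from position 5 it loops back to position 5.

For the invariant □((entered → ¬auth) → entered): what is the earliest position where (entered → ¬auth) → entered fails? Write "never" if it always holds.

5

Check (entered → ¬auth) → entered at each position in order: 0 ✓, 1 ✓, 2 ✓, 3 ✓, 4 ✓.
At position 5 the labels are {}, so (entered → ¬auth) → entered is false there. This is the first violation.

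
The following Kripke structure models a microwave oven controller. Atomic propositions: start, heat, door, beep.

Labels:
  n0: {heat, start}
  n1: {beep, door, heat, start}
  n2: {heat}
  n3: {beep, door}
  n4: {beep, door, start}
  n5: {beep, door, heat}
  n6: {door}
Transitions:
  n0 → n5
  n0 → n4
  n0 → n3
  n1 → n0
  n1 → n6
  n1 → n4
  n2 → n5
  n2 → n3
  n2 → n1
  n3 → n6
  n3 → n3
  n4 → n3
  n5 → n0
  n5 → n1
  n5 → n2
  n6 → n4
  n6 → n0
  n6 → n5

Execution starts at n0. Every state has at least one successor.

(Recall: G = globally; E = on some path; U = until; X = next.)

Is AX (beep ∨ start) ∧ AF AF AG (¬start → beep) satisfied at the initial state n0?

States satisfying beep ∨ start: {n0, n1, n3, n4, n5}.
States satisfying AX (beep ∨ start): {n0, n2, n4, n6}.
States satisfying AF AG (¬start → beep): ∅.
States satisfying AF AF AG (¬start → beep): ∅.
States satisfying AX (beep ∨ start) ∧ AF AF AG (¬start → beep): ∅.
n0 ∉ Sat(AX (beep ∨ start) ∧ AF AF AG (¬start → beep)).

Does not hold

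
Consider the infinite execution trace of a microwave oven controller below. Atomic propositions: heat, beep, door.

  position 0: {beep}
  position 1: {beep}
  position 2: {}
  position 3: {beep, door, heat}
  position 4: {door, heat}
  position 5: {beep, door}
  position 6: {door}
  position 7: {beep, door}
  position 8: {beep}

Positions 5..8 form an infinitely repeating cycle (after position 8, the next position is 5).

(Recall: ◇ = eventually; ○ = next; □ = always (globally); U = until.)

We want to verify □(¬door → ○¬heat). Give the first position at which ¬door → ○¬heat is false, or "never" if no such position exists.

2

Check ¬door → ○¬heat at each position in order: 0 ✓, 1 ✓.
At position 2 the labels are {} and the next position 3 has {beep, door, heat}, so ¬door → ○¬heat is false there. This is the first violation.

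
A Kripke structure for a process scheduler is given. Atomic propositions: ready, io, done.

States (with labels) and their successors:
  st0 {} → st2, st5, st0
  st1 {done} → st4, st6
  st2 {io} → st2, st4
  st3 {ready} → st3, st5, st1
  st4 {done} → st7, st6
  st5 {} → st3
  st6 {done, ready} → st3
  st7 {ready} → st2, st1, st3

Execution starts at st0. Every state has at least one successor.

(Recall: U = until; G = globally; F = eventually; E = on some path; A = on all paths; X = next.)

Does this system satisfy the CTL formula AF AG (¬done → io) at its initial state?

Violated

States satisfying AG (¬done → io): ∅.
States satisfying AF AG (¬done → io): ∅.
There is a path from st0 along which AG (¬done → io) never holds.
st0 ∉ Sat(AF AG (¬done → io)).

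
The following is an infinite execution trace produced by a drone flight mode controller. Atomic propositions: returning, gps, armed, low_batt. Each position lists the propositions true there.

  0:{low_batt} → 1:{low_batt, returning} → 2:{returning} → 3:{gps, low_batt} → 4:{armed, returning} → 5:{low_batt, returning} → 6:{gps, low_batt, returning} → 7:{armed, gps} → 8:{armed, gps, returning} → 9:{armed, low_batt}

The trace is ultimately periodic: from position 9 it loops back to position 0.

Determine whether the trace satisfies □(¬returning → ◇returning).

¬returning → ◇returning holds at every position 0..9, and those are all positions ever visited, so □(¬returning → ◇returning) holds.
Positions where ¬returning holds: 0, 3, 7, 9.
Check ◇returning at each: 0→ok, 3→ok, 7→ok, 9→ok.

Holds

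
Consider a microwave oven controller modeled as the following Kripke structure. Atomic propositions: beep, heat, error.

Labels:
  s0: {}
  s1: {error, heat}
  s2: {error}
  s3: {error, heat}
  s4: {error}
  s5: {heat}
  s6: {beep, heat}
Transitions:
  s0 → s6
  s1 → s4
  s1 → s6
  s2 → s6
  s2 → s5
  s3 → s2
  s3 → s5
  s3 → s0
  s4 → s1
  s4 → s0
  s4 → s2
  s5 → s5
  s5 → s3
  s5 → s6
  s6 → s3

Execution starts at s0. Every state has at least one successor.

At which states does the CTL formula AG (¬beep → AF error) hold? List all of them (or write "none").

States satisfying ¬beep → AF error: {s0, s1, s2, s3, s4, s6}.
States satisfying AG (¬beep → AF error): ∅.

none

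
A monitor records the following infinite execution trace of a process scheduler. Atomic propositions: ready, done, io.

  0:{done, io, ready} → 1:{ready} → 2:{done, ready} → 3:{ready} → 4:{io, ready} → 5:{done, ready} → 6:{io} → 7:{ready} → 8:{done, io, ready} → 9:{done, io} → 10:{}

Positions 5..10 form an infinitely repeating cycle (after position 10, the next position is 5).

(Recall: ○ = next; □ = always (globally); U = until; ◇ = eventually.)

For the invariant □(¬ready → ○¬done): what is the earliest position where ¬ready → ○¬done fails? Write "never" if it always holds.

10

Check ¬ready → ○¬done at each position in order: 0 ✓, 1 ✓, 2 ✓, 3 ✓, 4 ✓, 5 ✓, 6 ✓, 7 ✓, 8 ✓, 9 ✓.
At position 10 the labels are {} and the next position 5 has {done, ready}, so ¬ready → ○¬done is false there. This is the first violation.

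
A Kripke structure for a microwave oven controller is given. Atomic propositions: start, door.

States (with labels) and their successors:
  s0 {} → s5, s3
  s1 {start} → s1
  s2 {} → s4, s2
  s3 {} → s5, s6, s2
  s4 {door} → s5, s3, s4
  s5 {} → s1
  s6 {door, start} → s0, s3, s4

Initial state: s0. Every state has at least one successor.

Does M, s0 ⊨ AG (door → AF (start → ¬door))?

States satisfying door → AF (start → ¬door): {s0, s1, s2, s3, s4, s5, s6}.
States satisfying AG (door → AF (start → ¬door)): {s0, s1, s2, s3, s4, s5, s6}.
Every state reachable from s0 satisfies door → AF (start → ¬door).
s0 ∈ Sat(AG (door → AF (start → ¬door))).

Holds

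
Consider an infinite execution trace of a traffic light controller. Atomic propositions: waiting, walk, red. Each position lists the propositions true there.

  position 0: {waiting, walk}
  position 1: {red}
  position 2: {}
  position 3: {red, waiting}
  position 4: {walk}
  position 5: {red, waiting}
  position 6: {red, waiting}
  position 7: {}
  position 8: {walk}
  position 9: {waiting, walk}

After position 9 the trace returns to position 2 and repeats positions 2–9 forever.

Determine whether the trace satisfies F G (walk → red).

G (walk → red) is false at every position 0..9, so it never becomes true and F G (walk → red) fails.

Violated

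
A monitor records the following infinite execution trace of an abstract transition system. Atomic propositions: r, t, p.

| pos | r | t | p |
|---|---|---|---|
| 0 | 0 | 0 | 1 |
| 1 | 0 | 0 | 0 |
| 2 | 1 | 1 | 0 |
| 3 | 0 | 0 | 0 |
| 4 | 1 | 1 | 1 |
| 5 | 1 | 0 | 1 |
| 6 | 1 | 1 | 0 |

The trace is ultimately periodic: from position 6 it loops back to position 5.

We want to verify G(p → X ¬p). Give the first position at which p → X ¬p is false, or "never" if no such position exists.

Check p → X ¬p at each position in order: 0 ✓, 1 ✓, 2 ✓, 3 ✓.
At position 4 the labels are {p, r, t} and the next position 5 has {p, r}, so p → X ¬p is false there. This is the first violation.

4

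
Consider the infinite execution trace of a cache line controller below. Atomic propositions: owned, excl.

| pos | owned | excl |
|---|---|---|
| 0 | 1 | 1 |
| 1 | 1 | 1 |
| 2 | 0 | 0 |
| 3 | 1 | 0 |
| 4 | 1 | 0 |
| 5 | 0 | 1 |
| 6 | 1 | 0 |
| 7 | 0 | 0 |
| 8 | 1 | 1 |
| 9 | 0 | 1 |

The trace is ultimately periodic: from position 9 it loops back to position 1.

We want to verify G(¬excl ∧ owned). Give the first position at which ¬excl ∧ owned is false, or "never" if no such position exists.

0

At position 0 the labels are {excl, owned}, so ¬excl ∧ owned is false there. This is the first violation.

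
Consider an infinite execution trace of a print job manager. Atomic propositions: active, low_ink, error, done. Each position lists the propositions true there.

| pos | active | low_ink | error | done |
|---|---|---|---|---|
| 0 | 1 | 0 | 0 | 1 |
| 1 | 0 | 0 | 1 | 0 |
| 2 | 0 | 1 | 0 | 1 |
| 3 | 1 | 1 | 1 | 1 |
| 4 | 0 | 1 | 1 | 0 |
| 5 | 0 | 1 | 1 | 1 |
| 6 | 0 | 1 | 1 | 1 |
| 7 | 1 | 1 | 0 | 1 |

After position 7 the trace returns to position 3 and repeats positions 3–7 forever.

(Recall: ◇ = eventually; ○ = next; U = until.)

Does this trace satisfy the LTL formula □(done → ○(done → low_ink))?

done → ○(done → low_ink) holds at every position 0..7, and those are all positions ever visited, so □(done → ○(done → low_ink)) holds.
Positions where done holds: 0, 2, 3, 5, 6, 7.
Check ○(done → low_ink) at each: 0→ok, 2→ok, 3→ok, 5→ok, 6→ok, 7→ok.

Holds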